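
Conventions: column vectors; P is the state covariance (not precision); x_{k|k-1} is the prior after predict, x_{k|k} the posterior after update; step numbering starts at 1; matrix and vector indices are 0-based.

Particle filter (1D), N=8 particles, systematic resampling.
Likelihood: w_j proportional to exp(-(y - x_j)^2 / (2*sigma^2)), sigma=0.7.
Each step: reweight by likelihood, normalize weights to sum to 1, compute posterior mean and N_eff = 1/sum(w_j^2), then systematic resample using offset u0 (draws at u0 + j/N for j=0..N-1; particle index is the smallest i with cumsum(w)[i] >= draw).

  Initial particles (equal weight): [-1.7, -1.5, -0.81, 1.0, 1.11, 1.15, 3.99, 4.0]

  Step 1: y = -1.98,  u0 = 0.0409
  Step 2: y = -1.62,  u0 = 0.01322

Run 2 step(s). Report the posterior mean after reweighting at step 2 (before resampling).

post_mean = -1.5593

step 1: w=[0.4707, 0.4031, 0.1261, 0.0001, 0.0000, 0.0000, 0.0000, 0.0000]  mean=-1.5068  Neff=2.5005  idx=[0, 0, 0, 0, 1, 1, 1, 2]
step 2: w=[0.1335, 0.1335, 0.1335, 0.1335, 0.1324, 0.1324, 0.1324, 0.0688]  mean=-1.5593  Neff=7.7753  idx=[0, 1, 1, 2, 3, 4, 5, 6]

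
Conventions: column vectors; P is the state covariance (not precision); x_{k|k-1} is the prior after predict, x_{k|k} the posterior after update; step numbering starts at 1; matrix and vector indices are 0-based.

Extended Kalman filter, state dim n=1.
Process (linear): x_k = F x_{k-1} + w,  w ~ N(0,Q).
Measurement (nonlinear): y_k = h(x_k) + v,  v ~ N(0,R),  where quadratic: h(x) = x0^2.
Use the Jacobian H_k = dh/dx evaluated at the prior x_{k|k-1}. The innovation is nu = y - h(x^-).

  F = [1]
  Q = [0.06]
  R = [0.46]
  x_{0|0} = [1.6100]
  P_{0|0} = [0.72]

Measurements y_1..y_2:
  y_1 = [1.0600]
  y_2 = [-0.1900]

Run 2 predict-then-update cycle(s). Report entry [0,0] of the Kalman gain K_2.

K[0,0] = 0.2345

step 1: x^-=[1.6100]  P^-=[0.7800]  H_jac=[3.2200]  S=[8.5474]  K=[0.2938]  nu=[-1.5321]  x^+=[1.1598]  P^+=[0.0420]
step 2: x^-=[1.1598]  P^-=[0.1020]  H_jac=[2.3196]  S=[1.0087]  K=[0.2345]  nu=[-1.5351]  x^+=[0.7998]  P^+=[0.0465]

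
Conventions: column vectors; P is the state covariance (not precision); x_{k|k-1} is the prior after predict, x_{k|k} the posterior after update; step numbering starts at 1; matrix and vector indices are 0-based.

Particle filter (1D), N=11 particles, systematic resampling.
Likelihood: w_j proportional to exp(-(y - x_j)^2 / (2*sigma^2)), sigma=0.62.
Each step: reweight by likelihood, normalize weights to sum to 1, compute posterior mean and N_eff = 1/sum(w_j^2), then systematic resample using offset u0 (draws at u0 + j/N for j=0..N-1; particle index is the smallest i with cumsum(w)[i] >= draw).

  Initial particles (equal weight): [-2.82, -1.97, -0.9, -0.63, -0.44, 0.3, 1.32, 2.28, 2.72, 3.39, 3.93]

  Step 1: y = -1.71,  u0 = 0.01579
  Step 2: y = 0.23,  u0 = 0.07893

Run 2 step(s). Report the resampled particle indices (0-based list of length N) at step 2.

step 1: w=[0.1065, 0.4845, 0.2253, 0.1160, 0.0649, 0.0028, 0.0000, 0.0000, 0.0000, 0.0000, 0.0000]  mean=-1.5584  Neff=3.1797  idx=[0, 1, 1, 1, 1, 1, 1, 2, 2, 3, 3]
step 2: w=[0.0000, 0.0016, 0.0016, 0.0016, 0.0016, 0.0016, 0.0016, 0.1644, 0.1644, 0.3308, 0.3308]  mean=-0.7316  Neff=3.6642  idx=[7, 7, 8, 9, 9, 9, 9, 10, 10, 10, 10]

resampled_idx = [7, 7, 8, 9, 9, 9, 9, 10, 10, 10, 10]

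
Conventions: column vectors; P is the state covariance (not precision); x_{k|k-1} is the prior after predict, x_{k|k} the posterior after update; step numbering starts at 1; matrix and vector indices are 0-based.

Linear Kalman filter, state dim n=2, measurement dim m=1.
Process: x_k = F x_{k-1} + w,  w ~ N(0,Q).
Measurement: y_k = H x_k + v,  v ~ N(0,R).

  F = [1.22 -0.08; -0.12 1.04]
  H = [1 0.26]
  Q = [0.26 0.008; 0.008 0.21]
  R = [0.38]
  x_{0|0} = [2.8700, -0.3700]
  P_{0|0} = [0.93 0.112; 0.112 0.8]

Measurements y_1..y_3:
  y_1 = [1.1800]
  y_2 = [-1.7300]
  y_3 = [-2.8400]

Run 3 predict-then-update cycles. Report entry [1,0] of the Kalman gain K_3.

step 1: x^-=[3.5310, -0.7292]  P^-=[1.6275 -0.0515; -0.0515 1.0607]  S=[2.0524]  K=[0.7864; 0.1093]  nu=[-2.1614]  x^+=[1.8312, -0.9654]  P^+=[0.3581 -0.2279; -0.2279 1.0362]
step 2: x^-=[2.3113, -1.2237]  P^-=[0.8441 -0.4220; -0.4220 1.3928]  S=[1.0988]  K=[0.6683; -0.0545]  nu=[-3.7231]  x^+=[-0.1770, -1.0209]  P^+=[0.3533 -0.3820; -0.3820 1.3895]
step 3: x^-=[-0.1343, -1.0405]  P^-=[0.8693 -0.6477; -0.6477 1.8134]  S=[1.0351]  K=[0.6771; -0.1702]  nu=[-2.4352]  x^+=[-1.7832, -0.6261]  P^+=[0.3947 -0.5284; -0.5284 1.7834]

K[1,0] = -0.1702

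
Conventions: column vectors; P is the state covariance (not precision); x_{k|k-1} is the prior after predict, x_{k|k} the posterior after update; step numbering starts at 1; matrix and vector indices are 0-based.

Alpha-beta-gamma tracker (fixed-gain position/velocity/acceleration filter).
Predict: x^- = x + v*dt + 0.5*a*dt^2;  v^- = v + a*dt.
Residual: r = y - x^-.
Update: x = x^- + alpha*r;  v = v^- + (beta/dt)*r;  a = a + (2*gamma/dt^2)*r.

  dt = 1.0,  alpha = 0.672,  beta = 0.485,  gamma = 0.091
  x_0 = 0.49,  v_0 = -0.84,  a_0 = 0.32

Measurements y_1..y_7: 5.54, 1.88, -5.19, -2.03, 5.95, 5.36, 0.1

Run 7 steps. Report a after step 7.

step 1: x_pred=-0.1900  r=5.7300  x^+=3.6606  v^+=2.2591  a^+=1.3629
step 2: x_pred=6.6010  r=-4.7210  x^+=3.4285  v^+=1.3322  a^+=0.5036
step 3: x_pred=5.0125  r=-10.2025  x^+=-1.8436  v^+=-3.1124  a^+=-1.3532
step 4: x_pred=-5.6326  r=3.6026  x^+=-3.2116  v^+=-2.7184  a^+=-0.6976
step 5: x_pred=-6.2788  r=12.2288  x^+=1.9390  v^+=2.5150  a^+=1.5281
step 6: x_pred=5.2180  r=0.1420  x^+=5.3134  v^+=4.1120  a^+=1.5539
step 7: x_pred=10.2024  r=-10.1024  x^+=3.4136  v^+=0.7662  a^+=-0.2847

a_post = -0.2847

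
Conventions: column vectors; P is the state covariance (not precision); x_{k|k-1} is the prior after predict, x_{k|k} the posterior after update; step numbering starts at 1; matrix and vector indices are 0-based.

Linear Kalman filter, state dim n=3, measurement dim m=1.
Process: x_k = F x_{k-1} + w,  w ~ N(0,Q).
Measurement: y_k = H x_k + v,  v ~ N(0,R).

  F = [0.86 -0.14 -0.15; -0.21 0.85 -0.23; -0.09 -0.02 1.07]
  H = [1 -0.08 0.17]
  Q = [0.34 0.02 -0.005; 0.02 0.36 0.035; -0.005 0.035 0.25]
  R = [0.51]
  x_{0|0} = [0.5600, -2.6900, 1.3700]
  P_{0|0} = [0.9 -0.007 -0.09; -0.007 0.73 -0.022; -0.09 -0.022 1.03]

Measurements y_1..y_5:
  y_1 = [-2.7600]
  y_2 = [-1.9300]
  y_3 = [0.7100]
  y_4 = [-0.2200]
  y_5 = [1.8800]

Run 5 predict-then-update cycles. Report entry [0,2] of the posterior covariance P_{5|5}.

P_post[0,2] = -0.9679

step 1: x^-=[0.6527, -2.7192, 1.4693]  P^-=[1.0671 -0.1821 -0.3187; -0.1821 0.9840 -0.2151; -0.3187 -0.2151 1.4551]  S=[1.5521]  K=[0.6620; -0.1916; -0.0349]  nu=[-3.8800]  x^+=[-1.9159, -1.9757, 1.6046]  P^+=[0.3869 0.0148 -0.2829; 0.0148 0.9270 -0.2255; -0.2829 -0.2255 1.4532]
step 2: x^-=[-1.6118, -1.6460, 1.9289]  P^-=[0.7370 -0.0303 -0.4967; -0.0303 1.1793 -0.4806; -0.4967 -0.4806 1.9814]  S=[1.1608]  K=[0.5642; -0.1777; -0.1046]  nu=[-0.7778]  x^+=[-2.0506, -1.5078, 2.0102]  P^+=[0.3674 0.0861 -0.4282; 0.0861 1.1426 -0.5021; -0.4282 -0.5021 1.9688]
step 3: x^-=[-1.8540, -1.3133, 2.3656]  P^-=[0.7471 0.0701 -0.6727; 0.0701 1.4301 -0.8399; -0.6727 -0.8399 2.6117]  S=[1.1246]  K=[0.5576; -0.1663; -0.1436]  nu=[2.0568]  x^+=[-0.7071, -1.6554, 2.0702]  P^+=[0.3974 0.1744 -0.5826; 0.1744 1.3990 -0.8667; -0.5826 -0.8667 2.5885]
step 4: x^-=[-0.6869, -1.7348, 2.3119]  P^-=[0.7915 0.1832 -0.8649; 0.1832 1.7456 -1.3044; -0.8649 -1.3044 3.3673]  S=[1.1221]  K=[0.5613; -0.1588; -0.1676]  nu=[-0.0649]  x^+=[-0.7233, -1.7245, 2.3228]  P^+=[0.4380 0.2832 -0.7593; 0.2832 1.7173 -1.3342; -0.7593 -1.3342 3.3358]
step 5: x^-=[-0.7290, -1.8481, 2.5850]  P^-=[0.8443 0.3204 -1.0839; 0.3204 2.1437 -1.8920; -1.0839 -1.8920 4.2778]  S=[1.1233]  K=[0.5648; -0.1538; -0.1828]  nu=[2.0218]  x^+=[0.4128, -2.1590, 2.2155]  P^+=[0.4860 0.4180 -0.9679; 0.4180 2.1172 -1.9236; -0.9679 -1.9236 4.2402]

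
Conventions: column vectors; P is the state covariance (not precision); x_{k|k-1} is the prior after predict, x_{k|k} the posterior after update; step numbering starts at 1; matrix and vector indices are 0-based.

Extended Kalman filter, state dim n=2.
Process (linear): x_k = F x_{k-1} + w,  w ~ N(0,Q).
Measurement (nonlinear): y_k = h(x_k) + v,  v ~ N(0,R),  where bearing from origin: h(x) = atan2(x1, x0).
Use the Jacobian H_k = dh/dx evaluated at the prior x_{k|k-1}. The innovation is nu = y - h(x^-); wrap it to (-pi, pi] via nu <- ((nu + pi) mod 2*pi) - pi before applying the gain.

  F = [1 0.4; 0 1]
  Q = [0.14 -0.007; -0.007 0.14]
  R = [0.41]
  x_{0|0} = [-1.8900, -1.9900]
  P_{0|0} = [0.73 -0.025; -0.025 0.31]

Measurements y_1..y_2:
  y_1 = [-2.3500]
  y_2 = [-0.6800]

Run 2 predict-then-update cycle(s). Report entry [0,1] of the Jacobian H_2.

step 1: x^-=[-2.6860, -1.9900]  P^-=[0.8996 0.0920; 0.0920 0.4500]  H_jac=[0.1781 -0.2404]  S=[0.4567]  K=[0.3024; -0.2010]  nu=[0.1540]  x^+=[-2.6394, -2.0209]  P^+=[0.8578 0.1198; 0.1198 0.4316]
step 2: x^-=[-3.4478, -2.0209]  P^-=[1.1627 0.2854; 0.2854 0.5716]  H_jac=[0.1265 -0.2159]  S=[0.4397]  K=[0.1945; -0.1985]  nu=[1.9314]  x^+=[-3.0722, -2.4043]  P^+=[1.1461 0.3023; 0.3023 0.5542]

H_jac[0,1] = -0.2159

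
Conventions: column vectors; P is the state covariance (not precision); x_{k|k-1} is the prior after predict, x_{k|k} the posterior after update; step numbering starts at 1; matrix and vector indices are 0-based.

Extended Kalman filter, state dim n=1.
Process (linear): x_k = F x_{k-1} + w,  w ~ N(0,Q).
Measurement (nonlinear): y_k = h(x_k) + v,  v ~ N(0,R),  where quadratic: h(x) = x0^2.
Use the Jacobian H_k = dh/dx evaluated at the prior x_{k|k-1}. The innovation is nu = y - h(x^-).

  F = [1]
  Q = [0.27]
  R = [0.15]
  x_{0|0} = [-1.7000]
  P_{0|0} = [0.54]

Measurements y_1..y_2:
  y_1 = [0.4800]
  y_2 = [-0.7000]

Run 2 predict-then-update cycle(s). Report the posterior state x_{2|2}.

step 1: x^-=[-1.7000]  P^-=[0.8100]  H_jac=[-3.4000]  S=[9.5136]  K=[-0.2895]  nu=[-2.4100]  x^+=[-1.0024]  P^+=[0.0128]
step 2: x^-=[-1.0024]  P^-=[0.2828]  H_jac=[-2.0047]  S=[1.2864]  K=[-0.4407]  nu=[-1.7047]  x^+=[-0.2512]  P^+=[0.0330]

x_post = [-0.2512]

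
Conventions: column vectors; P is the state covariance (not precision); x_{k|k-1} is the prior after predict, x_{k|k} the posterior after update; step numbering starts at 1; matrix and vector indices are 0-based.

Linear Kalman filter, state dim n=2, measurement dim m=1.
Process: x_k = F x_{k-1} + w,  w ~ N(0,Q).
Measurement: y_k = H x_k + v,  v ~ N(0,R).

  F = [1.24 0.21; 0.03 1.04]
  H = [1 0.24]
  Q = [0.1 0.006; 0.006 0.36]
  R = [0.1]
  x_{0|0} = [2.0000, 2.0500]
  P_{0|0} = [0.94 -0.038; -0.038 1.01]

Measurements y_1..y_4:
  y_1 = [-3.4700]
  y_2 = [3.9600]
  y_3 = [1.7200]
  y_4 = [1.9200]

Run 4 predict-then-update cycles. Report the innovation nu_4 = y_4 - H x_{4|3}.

step 1: x^-=[2.9105, 2.1920]  P^-=[1.5701 0.2123; 0.2123 1.4509]  S=[1.8556]  K=[0.8736; 0.3021]  nu=[-6.9066]  x^+=[-3.1232, 0.1057]  P^+=[0.1539 -0.2774; -0.2774 1.2816]
step 2: x^-=[-3.8505, 0.0162]  P^-=[0.2487 -0.0678; -0.0678 1.7290]  S=[0.4158]  K=[0.5591; 0.8349]  nu=[7.8066]  x^+=[0.5143, 6.5339]  P^+=[0.1188 -0.2619; -0.2619 1.4392]
step 3: x^-=[2.0098, 6.8107]  P^-=[0.2097 -0.0147; -0.0147 1.9004]  S=[0.4121]  K=[0.5003; 1.0711]  nu=[-1.9244]  x^+=[1.0471, 4.7495]  P^+=[0.1065 -0.2355; -0.2355 1.4276]
step 4: x^-=[2.2958, 4.9709]  P^-=[0.2041 0.0166; 0.0166 1.8894]  S=[0.4209]  K=[0.4944; 1.1167]  nu=[-1.5688]  x^+=[1.5201, 3.2190]  P^+=[0.1012 -0.2158; -0.2158 1.3646]

innov = [-1.5688]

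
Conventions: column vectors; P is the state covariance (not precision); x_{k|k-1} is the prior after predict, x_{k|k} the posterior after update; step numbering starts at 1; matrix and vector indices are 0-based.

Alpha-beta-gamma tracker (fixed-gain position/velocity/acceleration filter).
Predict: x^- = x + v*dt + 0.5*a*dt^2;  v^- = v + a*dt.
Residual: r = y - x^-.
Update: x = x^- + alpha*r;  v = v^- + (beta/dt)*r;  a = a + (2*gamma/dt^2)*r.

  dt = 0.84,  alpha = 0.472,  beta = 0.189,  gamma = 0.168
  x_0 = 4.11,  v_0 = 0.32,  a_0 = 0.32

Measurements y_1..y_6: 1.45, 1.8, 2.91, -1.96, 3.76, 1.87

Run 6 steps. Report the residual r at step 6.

resid = 3.1009

step 1: x_pred=4.4917  r=-3.0417  x^+=3.0560  v^+=-0.0956  a^+=-1.1284
step 2: x_pred=2.5776  r=-0.7776  x^+=2.2106  v^+=-1.2184  a^+=-1.4987
step 3: x_pred=0.6584  r=2.2516  x^+=1.7211  v^+=-1.9707  a^+=-0.4265
step 4: x_pred=-0.0848  r=-1.8752  x^+=-0.9699  v^+=-2.7509  a^+=-1.3195
step 5: x_pred=-3.7462  r=7.5062  x^+=-0.2033  v^+=-2.1704  a^+=2.2549
step 6: x_pred=-1.2309  r=3.1009  x^+=0.2327  v^+=0.4214  a^+=3.7315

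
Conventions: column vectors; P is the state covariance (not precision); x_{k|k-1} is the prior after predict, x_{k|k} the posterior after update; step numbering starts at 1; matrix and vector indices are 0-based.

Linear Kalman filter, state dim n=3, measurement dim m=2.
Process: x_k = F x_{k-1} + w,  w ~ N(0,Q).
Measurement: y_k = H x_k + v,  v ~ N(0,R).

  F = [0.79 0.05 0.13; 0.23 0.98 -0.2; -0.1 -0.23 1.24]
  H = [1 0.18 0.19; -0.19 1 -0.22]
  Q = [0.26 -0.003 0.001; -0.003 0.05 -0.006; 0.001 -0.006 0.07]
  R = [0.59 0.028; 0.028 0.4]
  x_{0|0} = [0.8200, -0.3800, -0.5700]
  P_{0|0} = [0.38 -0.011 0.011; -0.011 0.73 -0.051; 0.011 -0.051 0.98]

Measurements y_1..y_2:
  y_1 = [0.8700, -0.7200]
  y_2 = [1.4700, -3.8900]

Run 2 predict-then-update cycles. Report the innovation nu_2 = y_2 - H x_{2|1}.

step 1: x^-=[0.5547, -0.0698, -0.7014]  P^-=[0.5163 0.0603 0.1316; 0.0603 0.8244 -0.4816; 0.1316 -0.4816 1.6451]  S=[1.2311 -0.0384; -0.0384 1.5227]  K=[0.4475 -0.0326; 0.1141 0.6064; 0.2728 -0.5635]  nu=[0.4611, -0.6991]  x^+=[0.7838, -0.4411, -0.1816]  P^+=[0.2670 0.0378 -0.0566; 0.0378 0.2539 0.0043; -0.0566 0.0043 1.0581]
step 2: x^-=[0.5735, -0.2157, -0.2021]  P^-=[0.4366 0.0679 0.0859; 0.0679 0.3708 -0.3494; 0.0859 -0.3494 1.7264]  S=[1.1341 -0.0693; -0.0693 1.0053]  K=[0.4098 -0.0055; 0.0870 0.4385; 0.2653 -0.7233]  nu=[0.9737, -3.6098]  x^+=[0.9924, -1.7140, 2.6673]  P^+=[0.2458 0.0423 -0.0621; 0.0423 0.1742 -0.0530; -0.0621 -0.0530 1.0940]

innov = [0.9737, -3.6098]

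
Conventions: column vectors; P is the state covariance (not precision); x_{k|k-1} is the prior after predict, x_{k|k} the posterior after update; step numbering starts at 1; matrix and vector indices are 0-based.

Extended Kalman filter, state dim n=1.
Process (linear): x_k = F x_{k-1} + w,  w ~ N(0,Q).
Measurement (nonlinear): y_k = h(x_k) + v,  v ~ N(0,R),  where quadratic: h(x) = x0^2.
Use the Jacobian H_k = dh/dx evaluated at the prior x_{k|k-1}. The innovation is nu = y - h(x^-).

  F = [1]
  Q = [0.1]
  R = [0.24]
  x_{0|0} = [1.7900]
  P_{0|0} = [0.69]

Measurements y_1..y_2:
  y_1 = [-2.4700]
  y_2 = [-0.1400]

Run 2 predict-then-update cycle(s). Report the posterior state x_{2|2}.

x_post = [0.1993]

step 1: x^-=[1.7900]  P^-=[0.7900]  H_jac=[3.5800]  S=[10.3650]  K=[0.2729]  nu=[-5.6741]  x^+=[0.2418]  P^+=[0.0183]
step 2: x^-=[0.2418]  P^-=[0.1183]  H_jac=[0.4835]  S=[0.2677]  K=[0.2137]  nu=[-0.1984]  x^+=[0.1993]  P^+=[0.1061]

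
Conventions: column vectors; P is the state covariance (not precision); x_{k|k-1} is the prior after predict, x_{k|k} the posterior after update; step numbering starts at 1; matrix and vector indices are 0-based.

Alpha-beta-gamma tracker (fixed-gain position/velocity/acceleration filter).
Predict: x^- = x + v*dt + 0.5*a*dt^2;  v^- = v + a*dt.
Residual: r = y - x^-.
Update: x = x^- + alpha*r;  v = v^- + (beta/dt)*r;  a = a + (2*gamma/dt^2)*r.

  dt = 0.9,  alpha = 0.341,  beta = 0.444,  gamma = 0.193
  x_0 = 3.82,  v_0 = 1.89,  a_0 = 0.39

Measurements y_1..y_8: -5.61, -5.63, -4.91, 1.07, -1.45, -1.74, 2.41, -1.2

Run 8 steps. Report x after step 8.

step 1: x_pred=5.6789  r=-11.2889  x^+=1.8294  v^+=-3.3282  a^+=-4.9897
step 2: x_pred=-3.1868  r=-2.4432  x^+=-4.0199  v^+=-9.0242  a^+=-6.1540
step 3: x_pred=-14.6341  r=9.7241  x^+=-11.3182  v^+=-9.7656  a^+=-1.5200
step 4: x_pred=-20.7228  r=21.7928  x^+=-13.2915  v^+=-0.3825  a^+=8.8652
step 5: x_pred=-10.0453  r=8.5953  x^+=-7.1143  v^+=11.8365  a^+=12.9612
step 6: x_pred=8.7879  r=-10.5279  x^+=5.1979  v^+=18.3079  a^+=7.9442
step 7: x_pred=24.8924  r=-22.4824  x^+=17.2259  v^+=14.3664  a^+=-2.7696
step 8: x_pred=29.0340  r=-30.2340  x^+=18.7242  v^+=-3.0417  a^+=-17.1774

x_post = 18.7242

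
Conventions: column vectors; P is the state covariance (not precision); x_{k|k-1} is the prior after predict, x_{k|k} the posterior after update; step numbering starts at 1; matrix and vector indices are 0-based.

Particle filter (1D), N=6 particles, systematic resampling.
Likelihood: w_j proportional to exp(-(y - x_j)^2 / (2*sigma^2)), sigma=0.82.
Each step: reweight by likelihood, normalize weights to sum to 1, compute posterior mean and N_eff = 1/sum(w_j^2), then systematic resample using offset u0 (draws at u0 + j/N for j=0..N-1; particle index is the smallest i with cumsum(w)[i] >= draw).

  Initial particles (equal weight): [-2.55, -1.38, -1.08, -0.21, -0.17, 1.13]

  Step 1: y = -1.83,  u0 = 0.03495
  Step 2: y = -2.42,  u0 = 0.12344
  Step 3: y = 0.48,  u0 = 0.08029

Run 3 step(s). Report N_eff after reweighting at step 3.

step 1: w=[0.2753, 0.3481, 0.2664, 0.0575, 0.0521, 0.0006]  mean=-1.4903  Neff=3.6504  idx=[0, 0, 1, 1, 2, 2]
step 2: w=[0.2908, 0.2908, 0.1317, 0.1317, 0.0775, 0.0775]  mean=-2.0139  Neff=4.6333  idx=[0, 0, 1, 2, 3, 5]
step 3: w=[0.0034, 0.0034, 0.0034, 0.2388, 0.2388, 0.5122]  mean=-1.2383  Neff=2.6565  idx=[3, 3, 4, 5, 5, 5]

N_eff = 2.6565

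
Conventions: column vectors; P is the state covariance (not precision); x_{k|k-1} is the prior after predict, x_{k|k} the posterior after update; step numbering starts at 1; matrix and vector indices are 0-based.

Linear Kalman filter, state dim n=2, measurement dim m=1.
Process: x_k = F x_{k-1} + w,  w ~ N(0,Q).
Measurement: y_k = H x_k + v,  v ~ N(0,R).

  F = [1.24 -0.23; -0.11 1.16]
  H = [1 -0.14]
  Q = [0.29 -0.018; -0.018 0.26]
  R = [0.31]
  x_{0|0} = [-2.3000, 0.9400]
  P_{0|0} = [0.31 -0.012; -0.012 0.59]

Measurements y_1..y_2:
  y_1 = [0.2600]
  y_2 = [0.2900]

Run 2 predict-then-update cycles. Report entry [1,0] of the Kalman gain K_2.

step 1: x^-=[-3.0682, 1.3434]  P^-=[0.8047 -0.2353; -0.2353 1.0607]  S=[1.2014]  K=[0.6972; -0.3194]  nu=[3.5163]  x^+=[-0.6165, 0.2202]  P^+=[0.2207 0.0323; 0.0323 0.9381]
step 2: x^-=[-0.8151, 0.3232]  P^-=[0.6605 -0.2511; -0.2511 1.5168]  S=[1.0705]  K=[0.6498; -0.4329]  nu=[1.1504]  x^+=[-0.0676, -0.1748]  P^+=[0.2085 0.0501; 0.0501 1.3161]

K[1,0] = -0.4329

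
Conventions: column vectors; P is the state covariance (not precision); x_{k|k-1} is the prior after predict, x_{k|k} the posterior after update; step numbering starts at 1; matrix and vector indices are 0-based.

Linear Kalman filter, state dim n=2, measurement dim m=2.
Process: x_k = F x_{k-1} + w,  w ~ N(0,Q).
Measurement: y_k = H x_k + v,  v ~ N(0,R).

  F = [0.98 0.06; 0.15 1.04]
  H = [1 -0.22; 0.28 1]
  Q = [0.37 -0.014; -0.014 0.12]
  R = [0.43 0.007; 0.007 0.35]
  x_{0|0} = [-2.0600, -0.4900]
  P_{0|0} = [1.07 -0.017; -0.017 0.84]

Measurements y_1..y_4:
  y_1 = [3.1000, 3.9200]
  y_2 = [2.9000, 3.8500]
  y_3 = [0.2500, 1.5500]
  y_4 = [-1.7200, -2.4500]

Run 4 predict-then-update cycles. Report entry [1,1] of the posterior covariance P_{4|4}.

step 1: x^-=[-2.0482, -0.8186]  P^-=[1.3987 0.1782; 0.1782 1.0473]  S=[1.8009 0.3355; 0.3355 1.6068]  K=[0.7167 0.2050; -0.1625 0.7168]  nu=[4.9681, 5.3121]  x^+=[2.6014, 2.1818]  P^+=[0.3075 -0.0093; -0.0093 0.2524]
step 2: x^-=[2.6803, 2.6593]  P^-=[0.6652 0.0374; 0.0374 0.3970]  S=[1.0980 0.1410; 0.1410 0.8200]  K=[0.5761 0.1737; -0.1118 0.5160]  nu=[0.8047, 0.4402]  x^+=[3.2203, 2.7965]  P^+=[0.2479 -0.0046; -0.0046 0.1811]
step 3: x^-=[3.3237, 3.3914]  P^-=[0.6082 0.0290; 0.0290 0.3200]  S=[1.0409 0.1341; 0.1341 0.7340]  K=[0.5563 0.1699; -0.0997 0.4653]  nu=[-2.3276, -2.7721]  x^+=[1.5580, 2.3336]  P^+=[0.2396 -0.0037; -0.0037 0.1632]
step 4: x^-=[1.6668, 2.6606]  P^-=[0.6002 0.0276; 0.0276 0.3008]  S=[1.0327 0.1348; 0.1348 0.7133]  K=[0.5532 0.1698; -0.0962 0.4507]  nu=[-2.8015, -5.5774]  x^+=[-0.8298, 0.4166]  P^+=[0.2383 -0.0034; -0.0034 0.1580]

P_post[1,1] = 0.1580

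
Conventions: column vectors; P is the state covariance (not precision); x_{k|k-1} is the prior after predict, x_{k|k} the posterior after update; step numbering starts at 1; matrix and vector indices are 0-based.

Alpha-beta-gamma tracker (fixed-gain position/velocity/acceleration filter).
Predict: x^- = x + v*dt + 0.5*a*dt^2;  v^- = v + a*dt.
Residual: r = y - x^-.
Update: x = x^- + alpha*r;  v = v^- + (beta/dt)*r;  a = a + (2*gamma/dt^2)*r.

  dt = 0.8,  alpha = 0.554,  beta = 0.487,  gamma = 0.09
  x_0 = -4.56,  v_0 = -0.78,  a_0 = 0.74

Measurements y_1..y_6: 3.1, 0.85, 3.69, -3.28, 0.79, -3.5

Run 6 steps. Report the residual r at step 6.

resid = -0.3990

step 1: x_pred=-4.9472  r=8.0472  x^+=-0.4891  v^+=4.7107  a^+=3.0033
step 2: x_pred=4.2406  r=-3.3906  x^+=2.3622  v^+=5.0493  a^+=2.0497
step 3: x_pred=7.0576  r=-3.3676  x^+=5.1919  v^+=4.6391  a^+=1.1025
step 4: x_pred=9.2560  r=-12.5360  x^+=2.3111  v^+=-2.1102  a^+=-2.4232
step 5: x_pred=-0.1525  r=0.9425  x^+=0.3696  v^+=-3.4750  a^+=-2.1581
step 6: x_pred=-3.1010  r=-0.3990  x^+=-3.3220  v^+=-5.4444  a^+=-2.2704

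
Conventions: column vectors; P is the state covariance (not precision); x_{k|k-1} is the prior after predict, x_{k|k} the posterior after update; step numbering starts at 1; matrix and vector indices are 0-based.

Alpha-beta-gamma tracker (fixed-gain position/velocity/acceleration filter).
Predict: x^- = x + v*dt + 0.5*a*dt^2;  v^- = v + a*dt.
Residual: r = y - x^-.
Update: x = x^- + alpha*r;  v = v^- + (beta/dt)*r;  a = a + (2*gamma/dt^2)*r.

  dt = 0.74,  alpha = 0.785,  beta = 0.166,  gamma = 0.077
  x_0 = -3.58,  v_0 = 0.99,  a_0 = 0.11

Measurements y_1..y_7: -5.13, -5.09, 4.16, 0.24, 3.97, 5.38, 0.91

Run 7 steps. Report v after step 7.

step 1: x_pred=-2.8173  r=-2.3127  x^+=-4.6328  v^+=0.5526  a^+=-0.5404
step 2: x_pred=-4.3718  r=-0.7182  x^+=-4.9356  v^+=-0.0084  a^+=-0.7424
step 3: x_pred=-5.1451  r=9.3051  x^+=2.1594  v^+=1.5296  a^+=1.8745
step 4: x_pred=3.8045  r=-3.5645  x^+=1.0064  v^+=2.1171  a^+=0.8720
step 5: x_pred=2.8118  r=1.1582  x^+=3.7210  v^+=3.0222  a^+=1.1977
step 6: x_pred=6.2853  r=-0.9053  x^+=5.5746  v^+=3.7054  a^+=0.9431
step 7: x_pred=8.5749  r=-7.6649  x^+=2.5580  v^+=2.6839  a^+=-1.2124

v_post = 2.6839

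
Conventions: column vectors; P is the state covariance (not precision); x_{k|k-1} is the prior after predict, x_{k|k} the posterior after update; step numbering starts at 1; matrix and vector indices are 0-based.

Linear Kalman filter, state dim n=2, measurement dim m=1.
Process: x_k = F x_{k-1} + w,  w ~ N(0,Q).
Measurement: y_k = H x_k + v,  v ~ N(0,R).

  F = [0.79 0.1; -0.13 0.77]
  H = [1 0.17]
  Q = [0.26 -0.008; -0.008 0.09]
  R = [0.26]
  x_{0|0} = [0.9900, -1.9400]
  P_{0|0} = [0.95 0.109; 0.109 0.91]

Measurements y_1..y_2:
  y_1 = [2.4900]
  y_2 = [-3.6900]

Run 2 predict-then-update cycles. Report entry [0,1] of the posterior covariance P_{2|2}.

P_post[0,1] = -0.0576

step 1: x^-=[0.5881, -1.6225]  P^-=[0.8792 0.0294; 0.0294 0.6238]  S=[1.1672]  K=[0.7575; 0.1160]  nu=[2.1777]  x^+=[2.2378, -1.3698]  P^+=[0.2094 -0.0732; -0.0732 0.6081]
step 2: x^-=[1.6309, -1.3457]  P^-=[0.3852 -0.0263; -0.0263 0.4687]  S=[0.6498]  K=[0.5859; 0.0822]  nu=[-5.0921]  x^+=[-1.3527, -1.7643]  P^+=[0.1621 -0.0576; -0.0576 0.4643]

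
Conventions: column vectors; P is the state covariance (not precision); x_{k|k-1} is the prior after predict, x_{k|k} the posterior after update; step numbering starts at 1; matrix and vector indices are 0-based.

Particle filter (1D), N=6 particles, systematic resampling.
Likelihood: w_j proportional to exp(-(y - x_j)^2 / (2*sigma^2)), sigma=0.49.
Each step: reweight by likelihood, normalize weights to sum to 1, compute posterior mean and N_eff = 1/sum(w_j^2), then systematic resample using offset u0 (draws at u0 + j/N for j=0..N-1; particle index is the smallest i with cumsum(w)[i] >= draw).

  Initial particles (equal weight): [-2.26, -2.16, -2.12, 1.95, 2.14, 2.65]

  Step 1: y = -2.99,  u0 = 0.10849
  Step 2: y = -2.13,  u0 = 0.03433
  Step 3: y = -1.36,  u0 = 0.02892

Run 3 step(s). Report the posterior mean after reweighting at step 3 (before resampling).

post_mean = -2.1687

step 1: w=[0.4256, 0.3075, 0.2669, 0.0000, 0.0000, 0.0000]  mean=-2.1919  Neff=2.8825  idx=[0, 0, 1, 1, 2, 2]
step 2: w=[0.1629, 0.1629, 0.1684, 0.1684, 0.1687, 0.1687]  mean=-2.1791  Neff=5.9985  idx=[0, 1, 2, 3, 4, 5]
step 3: w=[0.1235, 0.1235, 0.1760, 0.1760, 0.2004, 0.2004]  mean=-2.1687  Neff=5.7856  idx=[0, 1, 2, 3, 4, 5]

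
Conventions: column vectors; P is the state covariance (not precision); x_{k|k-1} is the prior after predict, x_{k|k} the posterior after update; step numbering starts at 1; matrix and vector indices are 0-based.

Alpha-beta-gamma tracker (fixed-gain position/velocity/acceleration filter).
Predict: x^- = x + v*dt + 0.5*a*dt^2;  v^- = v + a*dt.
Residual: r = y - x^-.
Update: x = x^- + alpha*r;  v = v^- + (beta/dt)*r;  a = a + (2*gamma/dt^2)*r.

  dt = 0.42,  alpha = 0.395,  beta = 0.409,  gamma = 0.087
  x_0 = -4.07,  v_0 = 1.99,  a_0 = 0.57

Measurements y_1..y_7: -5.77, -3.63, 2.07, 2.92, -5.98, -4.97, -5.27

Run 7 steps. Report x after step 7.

step 1: x_pred=-3.1839  r=-2.5861  x^+=-4.2054  v^+=-0.2889  a^+=-1.9809
step 2: x_pred=-4.5015  r=0.8715  x^+=-4.1573  v^+=-0.2722  a^+=-1.1213
step 3: x_pred=-4.3705  r=6.4405  x^+=-1.8265  v^+=5.5286  a^+=5.2316
step 4: x_pred=0.9570  r=1.9630  x^+=1.7324  v^+=9.6375  a^+=7.1679
step 5: x_pred=6.4123  r=-12.3923  x^+=1.5174  v^+=0.5803  a^+=-5.0558
step 6: x_pred=1.3152  r=-6.2852  x^+=-1.1675  v^+=-7.6637  a^+=-11.2555
step 7: x_pred=-5.3790  r=0.1090  x^+=-5.3359  v^+=-12.2849  a^+=-11.1480

x_post = -5.3359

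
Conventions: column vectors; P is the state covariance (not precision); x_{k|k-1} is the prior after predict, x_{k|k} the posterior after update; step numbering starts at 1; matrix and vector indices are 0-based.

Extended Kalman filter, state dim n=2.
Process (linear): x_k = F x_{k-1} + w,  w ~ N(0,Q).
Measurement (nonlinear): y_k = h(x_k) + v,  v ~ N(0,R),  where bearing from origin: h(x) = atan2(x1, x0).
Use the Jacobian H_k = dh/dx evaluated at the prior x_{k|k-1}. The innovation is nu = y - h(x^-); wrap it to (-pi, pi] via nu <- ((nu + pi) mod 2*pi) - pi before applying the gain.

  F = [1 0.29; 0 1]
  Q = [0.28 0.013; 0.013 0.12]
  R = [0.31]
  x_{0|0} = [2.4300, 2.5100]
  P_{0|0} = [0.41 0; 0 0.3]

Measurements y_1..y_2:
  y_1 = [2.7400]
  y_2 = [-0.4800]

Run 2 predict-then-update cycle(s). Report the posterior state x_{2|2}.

step 1: x^-=[3.1579, 2.5100]  P^-=[0.7152 0.1000; 0.1000 0.4200]  H_jac=[-0.1542 0.1941]  S=[0.3368]  K=[-0.2699; 0.1962]  nu=[2.0684]  x^+=[2.5996, 2.9158]  P^+=[0.6907 0.1178; 0.1178 0.4070]
step 2: x^-=[3.4452, 2.9158]  P^-=[1.0733 0.2489; 0.2489 0.5270]  H_jac=[-0.1431 0.1691]  S=[0.3350]  K=[-0.3329; 0.1597]  nu=[-1.1824]  x^+=[3.8388, 2.7269]  P^+=[1.0361 0.2667; 0.2667 0.5185]

x_post = [3.8388, 2.7269]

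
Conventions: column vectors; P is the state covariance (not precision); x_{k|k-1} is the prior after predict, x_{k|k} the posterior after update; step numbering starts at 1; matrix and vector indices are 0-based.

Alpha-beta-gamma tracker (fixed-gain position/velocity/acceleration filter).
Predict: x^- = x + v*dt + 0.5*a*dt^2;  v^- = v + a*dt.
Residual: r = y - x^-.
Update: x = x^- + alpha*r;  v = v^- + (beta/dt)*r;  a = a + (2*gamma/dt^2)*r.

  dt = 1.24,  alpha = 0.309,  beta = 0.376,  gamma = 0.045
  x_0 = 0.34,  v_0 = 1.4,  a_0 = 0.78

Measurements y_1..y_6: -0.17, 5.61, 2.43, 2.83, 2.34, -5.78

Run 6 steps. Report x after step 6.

step 1: x_pred=2.6757  r=-2.8457  x^+=1.7964  v^+=1.5043  a^+=0.6134
step 2: x_pred=4.1333  r=1.4767  x^+=4.5896  v^+=2.7127  a^+=0.6999
step 3: x_pred=8.4915  r=-6.0615  x^+=6.6185  v^+=1.7426  a^+=0.3451
step 4: x_pred=9.0446  r=-6.2146  x^+=7.1243  v^+=0.2861  a^+=-0.0187
step 5: x_pred=7.4646  r=-5.1246  x^+=5.8811  v^+=-1.2910  a^+=-0.3186
step 6: x_pred=4.0353  r=-9.8153  x^+=1.0024  v^+=-4.6624  a^+=-0.8932

x_post = 1.0024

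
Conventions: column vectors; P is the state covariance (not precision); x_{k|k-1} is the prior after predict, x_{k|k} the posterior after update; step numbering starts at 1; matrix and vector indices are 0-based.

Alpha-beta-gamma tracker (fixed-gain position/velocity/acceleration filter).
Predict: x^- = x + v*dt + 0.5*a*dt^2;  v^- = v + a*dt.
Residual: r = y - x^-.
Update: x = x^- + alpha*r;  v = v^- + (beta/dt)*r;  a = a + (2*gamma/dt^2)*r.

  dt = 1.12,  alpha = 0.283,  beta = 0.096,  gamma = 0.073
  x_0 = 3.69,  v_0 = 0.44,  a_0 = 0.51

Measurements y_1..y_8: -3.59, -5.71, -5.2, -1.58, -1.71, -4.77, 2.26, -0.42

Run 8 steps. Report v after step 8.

step 1: x_pred=4.5027  r=-8.0927  x^+=2.2124  v^+=0.3175  a^+=-0.4319
step 2: x_pred=2.2972  r=-8.0072  x^+=0.0312  v^+=-0.8525  a^+=-1.3639
step 3: x_pred=-1.7791  r=-3.4209  x^+=-2.7472  v^+=-2.6733  a^+=-1.7620
step 4: x_pred=-6.8464  r=5.2664  x^+=-5.3560  v^+=-4.1953  a^+=-1.1491
step 5: x_pred=-10.7755  r=9.0655  x^+=-8.2100  v^+=-4.7053  a^+=-0.0939
step 6: x_pred=-13.5388  r=8.7688  x^+=-11.0572  v^+=-4.0589  a^+=0.9267
step 7: x_pred=-15.0219  r=17.2819  x^+=-10.1311  v^+=-1.5397  a^+=2.9381
step 8: x_pred=-10.0128  r=9.5928  x^+=-7.2980  v^+=2.5733  a^+=4.0546

v_post = 2.5733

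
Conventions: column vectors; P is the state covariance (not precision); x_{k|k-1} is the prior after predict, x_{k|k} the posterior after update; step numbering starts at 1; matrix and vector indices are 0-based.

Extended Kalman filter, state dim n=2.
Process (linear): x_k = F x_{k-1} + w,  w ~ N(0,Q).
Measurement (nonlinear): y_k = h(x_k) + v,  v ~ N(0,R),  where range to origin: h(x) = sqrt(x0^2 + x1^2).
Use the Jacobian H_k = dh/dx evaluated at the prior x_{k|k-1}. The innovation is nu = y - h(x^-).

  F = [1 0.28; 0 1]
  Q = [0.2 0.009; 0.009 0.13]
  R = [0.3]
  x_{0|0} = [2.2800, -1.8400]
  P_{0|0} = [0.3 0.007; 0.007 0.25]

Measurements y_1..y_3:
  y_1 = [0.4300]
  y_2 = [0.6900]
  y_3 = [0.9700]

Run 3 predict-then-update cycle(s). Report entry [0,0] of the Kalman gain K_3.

K[0,0] = -0.1613

step 1: x^-=[1.7648, -1.8400]  P^-=[0.5235 0.0860; 0.0860 0.3800]  H_jac=[0.6922 -0.7217]  S=[0.6628]  K=[0.4531; -0.3239]  nu=[-2.1195]  x^+=[0.8045, -1.1534]  P^+=[0.3875 0.1833; 0.1833 0.3104]
step 2: x^-=[0.4815, -1.1534]  P^-=[0.7144 0.2792; 0.2792 0.4404]  H_jac=[0.3853 -0.9228]  S=[0.5826]  K=[0.0302; -0.5130]  nu=[-0.5599]  x^+=[0.4646, -0.8662]  P^+=[0.7139 0.2882; 0.2882 0.2871]
step 3: x^-=[0.2221, -0.8662]  P^-=[1.0978 0.3776; 0.3776 0.4171]  H_jac=[0.2484 -0.9687]  S=[0.5774]  K=[-0.1613; -0.5373]  nu=[0.0758]  x^+=[0.2099, -0.9069]  P^+=[1.0828 0.3276; 0.3276 0.2504]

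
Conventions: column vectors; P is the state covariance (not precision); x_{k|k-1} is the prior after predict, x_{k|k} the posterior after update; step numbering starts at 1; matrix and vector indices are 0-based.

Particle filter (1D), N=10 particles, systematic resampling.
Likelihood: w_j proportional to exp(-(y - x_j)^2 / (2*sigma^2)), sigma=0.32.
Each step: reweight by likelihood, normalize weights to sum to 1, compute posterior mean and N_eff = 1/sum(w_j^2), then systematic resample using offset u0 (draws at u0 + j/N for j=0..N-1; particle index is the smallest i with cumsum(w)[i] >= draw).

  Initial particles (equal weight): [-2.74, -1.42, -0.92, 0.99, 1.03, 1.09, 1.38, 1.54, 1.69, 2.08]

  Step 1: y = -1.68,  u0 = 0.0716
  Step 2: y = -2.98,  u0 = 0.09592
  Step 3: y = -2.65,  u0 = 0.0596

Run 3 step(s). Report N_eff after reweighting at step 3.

N_eff = 10.0000

step 1: w=[0.0053, 0.9186, 0.0761, 0.0000, 0.0000, 0.0000, 0.0000, 0.0000, 0.0000, 0.0000]  mean=-1.3889  Neff=1.1770  idx=[1, 1, 1, 1, 1, 1, 1, 1, 1, 2]
step 2: w=[0.1111, 0.1111, 0.1111, 0.1111, 0.1111, 0.1111, 0.1111, 0.1111, 0.1111, 0.0000]  mean=-1.4200  Neff=9.0003  idx=[0, 1, 2, 3, 4, 5, 6, 7, 8, 8]
step 3: w=[0.1000, 0.1000, 0.1000, 0.1000, 0.1000, 0.1000, 0.1000, 0.1000, 0.1000, 0.1000]  mean=-1.4200  Neff=10.0000  idx=[0, 1, 2, 3, 4, 5, 6, 7, 8, 9]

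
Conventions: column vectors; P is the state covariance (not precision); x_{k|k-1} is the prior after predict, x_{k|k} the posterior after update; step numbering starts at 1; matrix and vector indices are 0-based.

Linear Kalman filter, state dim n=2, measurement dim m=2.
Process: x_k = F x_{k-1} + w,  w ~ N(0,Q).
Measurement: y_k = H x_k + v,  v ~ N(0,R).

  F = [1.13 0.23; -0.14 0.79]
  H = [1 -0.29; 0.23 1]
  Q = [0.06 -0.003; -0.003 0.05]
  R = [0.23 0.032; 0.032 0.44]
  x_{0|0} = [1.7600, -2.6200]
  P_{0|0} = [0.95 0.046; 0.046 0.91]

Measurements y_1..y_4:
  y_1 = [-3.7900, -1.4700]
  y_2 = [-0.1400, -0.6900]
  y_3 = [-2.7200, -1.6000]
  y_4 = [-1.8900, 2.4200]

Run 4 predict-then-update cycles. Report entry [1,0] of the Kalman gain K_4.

step 1: x^-=[1.3862, -2.3162]  P^-=[1.3451 0.0516; 0.0516 0.6264]  S=[1.5978 0.2079; 0.2079 1.1613]  K=[0.8109 0.1657; -0.1565 0.5776]  nu=[-5.8479, 0.5274]  x^+=[-3.2685, -1.0962]  P^+=[0.2067 0.0513; 0.0513 0.2373]
step 2: x^-=[-3.9455, -0.4084]  P^-=[0.3631 0.0516; 0.0516 0.1908]  S=[0.5793 0.1083; 0.1083 0.6738]  K=[0.5810 0.1071; -0.0647 0.3112]  nu=[3.6871, 0.6259]  x^+=[-1.7361, -0.4521]  P^+=[0.1464 0.0321; 0.0321 0.1275]
step 3: x^-=[-2.0658, -0.1141]  P^-=[0.2703 0.0246; 0.0246 0.1254]  S=[0.4966 0.0808; 0.0808 0.5910]  K=[0.5176 0.0761; -0.0611 0.2300]  nu=[-0.6873, -1.0107]  x^+=[-2.4984, -0.3046]  P^+=[0.1275 0.0207; 0.0207 0.0945]
step 4: x^-=[-2.8933, 0.1091]  P^-=[0.2386 0.0118; 0.0118 0.1069]  S=[0.4707 0.0669; 0.0669 0.5650]  K=[0.4910 0.0599; -0.0695 0.2022]  nu=[1.0349, 2.9763]  x^+=[-2.2068, 0.6392]  P^+=[0.1191 0.0147; 0.0147 0.0834]

K[1,0] = -0.0695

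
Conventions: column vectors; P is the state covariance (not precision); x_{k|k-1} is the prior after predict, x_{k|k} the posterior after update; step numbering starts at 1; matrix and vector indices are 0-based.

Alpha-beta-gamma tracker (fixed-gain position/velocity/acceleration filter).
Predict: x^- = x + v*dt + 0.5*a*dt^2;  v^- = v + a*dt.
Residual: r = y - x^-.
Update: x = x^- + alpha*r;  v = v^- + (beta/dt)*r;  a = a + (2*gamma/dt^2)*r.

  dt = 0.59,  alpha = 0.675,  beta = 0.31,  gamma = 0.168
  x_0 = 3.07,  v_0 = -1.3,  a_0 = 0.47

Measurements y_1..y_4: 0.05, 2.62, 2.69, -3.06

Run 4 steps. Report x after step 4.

x_post = -1.1251

step 1: x_pred=2.3848  r=-2.3348  x^+=0.8088  v^+=-2.2495  a^+=-1.7836
step 2: x_pred=-0.8288  r=3.4488  x^+=1.4991  v^+=-1.4897  a^+=1.5453
step 3: x_pred=0.8892  r=1.8008  x^+=2.1047  v^+=0.3682  a^+=3.2835
step 4: x_pred=2.8935  r=-5.9535  x^+=-1.1251  v^+=-0.8226  a^+=-2.4630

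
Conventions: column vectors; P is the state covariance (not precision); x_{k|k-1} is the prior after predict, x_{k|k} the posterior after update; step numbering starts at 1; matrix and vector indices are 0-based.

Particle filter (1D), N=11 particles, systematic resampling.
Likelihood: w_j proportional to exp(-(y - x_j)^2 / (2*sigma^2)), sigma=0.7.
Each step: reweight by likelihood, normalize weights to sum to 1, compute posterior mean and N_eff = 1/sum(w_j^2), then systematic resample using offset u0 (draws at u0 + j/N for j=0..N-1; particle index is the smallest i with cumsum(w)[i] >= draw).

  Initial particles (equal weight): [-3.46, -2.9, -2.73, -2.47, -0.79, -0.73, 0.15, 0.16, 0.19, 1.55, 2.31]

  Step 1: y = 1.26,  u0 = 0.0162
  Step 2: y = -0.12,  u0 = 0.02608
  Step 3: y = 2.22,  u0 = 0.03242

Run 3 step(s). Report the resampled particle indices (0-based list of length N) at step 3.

resampled_idx = [0, 1, 2, 3, 4, 5, 6, 7, 8, 9, 10]

step 1: w=[0.0000, 0.0000, 0.0000, 0.0000, 0.0064, 0.0081, 0.1317, 0.1347, 0.1439, 0.4249, 0.1503]  mean=1.0635  Neff=3.8546  idx=[6, 6, 7, 8, 8, 9, 9, 9, 9, 9, 10]
step 2: w=[0.1900, 0.1900, 0.1889, 0.1856, 0.1856, 0.0119, 0.0119, 0.0119, 0.0119, 0.0119, 0.0005]  mean=0.2510  Neff=5.6347  idx=[0, 0, 1, 1, 2, 2, 3, 3, 3, 4, 4]
step 3: w=[0.0834, 0.0834, 0.0834, 0.0834, 0.0869, 0.0869, 0.0985, 0.0985, 0.0985, 0.0985, 0.0985]  mean=0.1714  Neff=10.9338  idx=[0, 1, 2, 3, 4, 5, 6, 7, 8, 9, 10]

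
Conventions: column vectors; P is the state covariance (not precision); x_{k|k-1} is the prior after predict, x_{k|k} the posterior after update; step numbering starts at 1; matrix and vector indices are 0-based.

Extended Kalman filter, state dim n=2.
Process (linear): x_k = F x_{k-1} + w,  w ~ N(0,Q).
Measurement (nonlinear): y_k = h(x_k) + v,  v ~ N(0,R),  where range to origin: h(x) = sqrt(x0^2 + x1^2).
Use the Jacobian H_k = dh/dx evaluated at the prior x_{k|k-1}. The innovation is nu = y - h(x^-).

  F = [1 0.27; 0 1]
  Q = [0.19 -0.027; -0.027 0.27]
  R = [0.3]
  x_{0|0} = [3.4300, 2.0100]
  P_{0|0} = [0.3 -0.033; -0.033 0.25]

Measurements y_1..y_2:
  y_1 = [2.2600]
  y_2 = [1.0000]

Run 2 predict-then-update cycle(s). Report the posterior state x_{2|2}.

x_post = [1.9502, 0.5071]

step 1: x^-=[3.9727, 2.0100]  P^-=[0.4904 0.0075; 0.0075 0.5200]  H_jac=[0.8923 0.4515]  S=[0.8025]  K=[0.5495; 0.3009]  nu=[-2.1922]  x^+=[2.7680, 1.3504]  P^+=[0.2481 -0.1252; -0.1252 0.4474]
step 2: x^-=[3.1326, 1.3504]  P^-=[0.4031 -0.0314; -0.0314 0.7174]  H_jac=[0.9183 0.3959]  S=[0.7295]  K=[0.4904; 0.3497]  nu=[-2.4113]  x^+=[1.9502, 0.5071]  P^+=[0.2277 -0.1565; -0.1565 0.6281]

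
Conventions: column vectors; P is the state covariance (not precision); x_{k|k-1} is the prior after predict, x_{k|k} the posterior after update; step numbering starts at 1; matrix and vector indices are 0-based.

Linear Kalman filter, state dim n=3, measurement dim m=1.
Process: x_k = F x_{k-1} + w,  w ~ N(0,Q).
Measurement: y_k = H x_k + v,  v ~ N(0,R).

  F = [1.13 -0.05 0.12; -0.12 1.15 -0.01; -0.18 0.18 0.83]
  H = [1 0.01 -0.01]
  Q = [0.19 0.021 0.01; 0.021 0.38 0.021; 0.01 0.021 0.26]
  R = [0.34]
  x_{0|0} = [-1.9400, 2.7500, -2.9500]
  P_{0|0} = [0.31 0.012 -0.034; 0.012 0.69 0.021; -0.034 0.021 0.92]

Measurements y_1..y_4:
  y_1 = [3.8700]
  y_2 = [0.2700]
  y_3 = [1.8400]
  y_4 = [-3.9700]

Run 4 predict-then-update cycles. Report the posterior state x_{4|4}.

step 1: x^-=[-2.6837, 3.4248, -1.6043]  P^-=[0.5900 -0.0424 0.0033; -0.0424 1.2932 0.1835; 0.0033 0.1835 0.9418]  S=[0.9293]  K=[0.6344; -0.0336; -0.0046]  nu=[6.5034]  x^+=[1.4421, 3.2060, -1.6340]  P^+=[0.2160 -0.0225 0.0060; -0.0225 1.2922 0.1833; 0.0060 0.1833 0.9418]
step 2: x^-=[1.2732, 3.5301, -1.0387]  P^-=[0.4846 -0.0879 0.0453; -0.0879 2.0941 0.4645; 0.0453 0.4645 1.0121]  S=[0.8221]  K=[0.5878; -0.0871; 0.0485]  nu=[-1.0489]  x^+=[0.6567, 3.6215, -1.0896]  P^+=[0.2005 -0.0458 0.0219; -0.0458 2.0879 0.4680; 0.0219 0.4680 1.0102]
step 3: x^-=[0.4302, 4.0968, -0.3707]  P^-=[0.4713 -0.1230 0.0521; -0.1230 3.1461 0.9033; 0.0521 0.9033 1.1663]  S=[0.8081]  K=[0.5811; -0.1245; 0.0612]  nu=[1.3651]  x^+=[1.2235, 3.9269, -0.2871]  P^+=[0.1985 -0.0646 0.0233; -0.0646 3.1336 0.9095; 0.0233 0.9095 1.1633]
step 4: x^-=[1.1517, 4.3720, 0.2483]  P^-=[0.4707 -0.1464 0.0469; -0.1464 4.5241 1.5432; 0.0469 1.5432 1.4383]  S=[0.8071]  K=[0.5808; -0.1445; 0.0594]  nu=[-5.1630]  x^+=[-1.8469, 5.1178, -0.0583]  P^+=[0.1984 -0.0787 0.0190; -0.0787 4.5073 1.5502; 0.0190 1.5502 1.4355]

x_post = [-1.8469, 5.1178, -0.0583]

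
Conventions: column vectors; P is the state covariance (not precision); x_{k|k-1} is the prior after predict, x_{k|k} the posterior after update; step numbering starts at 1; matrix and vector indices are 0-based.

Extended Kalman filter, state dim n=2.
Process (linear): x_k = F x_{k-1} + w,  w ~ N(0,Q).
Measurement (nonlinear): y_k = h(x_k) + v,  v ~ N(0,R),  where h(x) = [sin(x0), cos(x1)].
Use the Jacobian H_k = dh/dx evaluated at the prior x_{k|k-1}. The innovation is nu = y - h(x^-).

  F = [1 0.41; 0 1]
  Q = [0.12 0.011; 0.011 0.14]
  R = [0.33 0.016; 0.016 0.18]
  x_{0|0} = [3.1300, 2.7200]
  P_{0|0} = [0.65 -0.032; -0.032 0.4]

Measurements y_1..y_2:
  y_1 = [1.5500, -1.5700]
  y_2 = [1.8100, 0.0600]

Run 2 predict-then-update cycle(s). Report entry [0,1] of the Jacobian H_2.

H_jac[0,1] = 0.0000

step 1: x^-=[4.2452, 2.7200]  P^-=[0.8110 0.1430; 0.1430 0.5400]  H_jac=[-0.4504 0.0000; 0.0000 -0.4092]  S=[0.4945 0.0424; 0.0424 0.2704]  K=[-0.7299 -0.1021; -0.0611 -0.8076]  nu=[2.4428, -0.6576]  x^+=[2.5293, 3.1018]  P^+=[0.5384 0.0734; 0.0734 0.3576]
step 2: x^-=[3.8011, 3.1018]  P^-=[0.7788 0.2311; 0.2311 0.4976]  H_jac=[-0.7903 0.0000; 0.0000 -0.0397]  S=[0.8164 0.0233; 0.0233 0.1808]  K=[-0.7552 0.0464; -0.2214 -0.0809]  nu=[2.4227, 1.0592]  x^+=[2.0206, 2.4798]  P^+=[0.3144 0.0941; 0.0941 0.4556]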